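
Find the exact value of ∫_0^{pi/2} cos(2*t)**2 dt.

Use the identity cos^2(2*t) = (1 + cos(4*t))/2.
An antiderivative is F(t) = t/2 + sin(4*t)/8.
Then F(pi/2) - F(0) = (pi/4) - (0) = pi/4.

pi/4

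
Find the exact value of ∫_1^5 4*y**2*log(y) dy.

-496/9 + 500*log(5)/3

Integrate by parts once (u = ln y, dv = 4*y**2 dy).
An antiderivative is F(y) = 4*y**3*(3*log(y) - 1)/9.
Then F(5) - F(1) = (-500/9 + 500*log(5)/3) - (-4/9) = -496/9 + 500*log(5)/3.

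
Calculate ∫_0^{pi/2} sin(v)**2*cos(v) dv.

Let u = sin(v), so du = cos(v) dv. When v = 0, u = 0; when v = pi/2, u = 1.
The integral becomes ∫ u**2 du from 0 to 1, with antiderivative u**3/3.
Back in v: F(v) = sin(v)**3/3.
Then F(pi/2) - F(0) = (1/3) - (0) = 1/3.

1/3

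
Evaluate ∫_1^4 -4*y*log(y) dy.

Integrate by parts once (u = ln y, dv = -4*y dy).
An antiderivative is F(y) = -y**2*(2*log(y) - 1).
Then F(4) - F(1) = (16 - 64*log(2)) - (1) = 15 - 64*log(2).

15 - 64*log(2)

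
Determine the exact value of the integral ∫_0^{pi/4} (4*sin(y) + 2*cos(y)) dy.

4 - sqrt(2)

An antiderivative is F(y) = 2*sin(y) - 4*cos(y).
Then F(pi/4) - F(0) = (-sqrt(2)) - (-4) = 4 - sqrt(2).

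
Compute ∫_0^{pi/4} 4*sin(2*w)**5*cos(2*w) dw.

1/3

Let u = sin(2*w), so du = 2*cos(2*w) dw. When w = 0, u = 0; when w = pi/4, u = 1.
The integral becomes 2·∫ u**5 du from 0 to 1, with antiderivative u**6/3.
Back in w: F(w) = sin(2*w)**6/3.
Then F(pi/4) - F(0) = (1/3) - (0) = 1/3.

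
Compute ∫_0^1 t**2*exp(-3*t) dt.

2/27 - 17*exp(-3)/27

Integrate by parts twice (u = t^2, dv = exp(-3*t) dt).
An antiderivative is F(t) = (-9*t**2 - 6*t - 2)*exp(-3*t)/27.
Then F(1) - F(0) = (-17*exp(-3)/27) - (-2/27) = 2/27 - 17*exp(-3)/27.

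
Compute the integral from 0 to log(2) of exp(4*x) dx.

15/4

Let u = exp(x), so du = exp(x) dx. When x = 0, u = 1; when x = log(2), u = 2.
The integral becomes ∫ u**3 du from 1 to 2, with antiderivative u**4/4.
Back in x: F(x) = exp(4*x)/4.
Then F(log(2)) - F(0) = (4) - (1/4) = 15/4.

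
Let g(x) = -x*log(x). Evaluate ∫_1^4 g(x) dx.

15/4 - 16*log(2)

Integrate by parts once (u = ln x, dv = -x dx).
An antiderivative is F(x) = -x**2*(2*log(x) - 1)/4.
Then F(4) - F(1) = (4 - 16*log(2)) - (1/4) = 15/4 - 16*log(2).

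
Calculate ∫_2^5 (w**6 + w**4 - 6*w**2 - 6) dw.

402816/35

By the power rule, an antiderivative is F(w) = w**7/7 + w**5/5 - 2*w**3 - 6*w.
Then F(5) - F(2) = (80540/7) - (-116/35) = 402816/35.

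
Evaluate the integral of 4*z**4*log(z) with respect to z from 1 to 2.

-124/25 + 128*log(2)/5

Integrate by parts once (u = ln z, dv = 4*z**4 dz).
An antiderivative is F(z) = 4*z**5*(5*log(z) - 1)/25.
Then F(2) - F(1) = (-128/25 + 128*log(2)/5) - (-4/25) = -124/25 + 128*log(2)/5.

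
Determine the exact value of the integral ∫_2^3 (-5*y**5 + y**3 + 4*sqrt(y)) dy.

-6455/12 - 16*sqrt(2)/3 + 8*sqrt(3)

By the power rule, an antiderivative is F(y) = -5*y**6/6 + y**4/4 + 8*y**(3/2)/3.
Then F(3) - F(2) = (-2349/4 + 8*sqrt(3)) - (-148/3 + 16*sqrt(2)/3) = -6455/12 - 16*sqrt(2)/3 + 8*sqrt(3).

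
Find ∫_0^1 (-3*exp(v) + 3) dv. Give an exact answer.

An antiderivative is F(v) = 3*v - 3*exp(v).
Then F(1) - F(0) = (3 - 3*E) - (-3) = 6 - 3*E.

6 - 3*E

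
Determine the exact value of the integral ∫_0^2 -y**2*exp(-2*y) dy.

Integrate by parts twice (u = y^2, dv = -exp(-2*y) dy).
An antiderivative is F(y) = (2*y**2 + 2*y + 1)*exp(-2*y)/4.
Then F(2) - F(0) = (13*exp(-4)/4) - (1/4) = (13 - exp(4))*exp(-4)/4.

(13 - exp(4))*exp(-4)/4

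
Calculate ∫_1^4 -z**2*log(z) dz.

Integrate by parts once (u = ln z, dv = -z**2 dz).
An antiderivative is F(z) = -z**3*(3*log(z) - 1)/9.
Then F(4) - F(1) = (64/9 - 128*log(2)/3) - (1/9) = 7 - 128*log(2)/3.

7 - 128*log(2)/3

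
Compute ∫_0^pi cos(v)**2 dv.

pi/2

Use the identity cos^2(v) = (1 + cos(2*v))/2.
An antiderivative is F(v) = v/2 + sin(2*v)/4.
Then F(pi) - F(0) = (pi/2) - (0) = pi/2.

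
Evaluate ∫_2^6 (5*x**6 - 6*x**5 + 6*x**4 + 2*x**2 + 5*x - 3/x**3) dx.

By the power rule, an antiderivative is F(x) = 5*x**7/7 - x**6 + 6*x**5/5 + 2*x**3/3 + 5*x**2/2 + 3/(2*x**2).
Then F(6) - F(2) = (136805363/840) - (68491/840) = 17092109/105.

17092109/105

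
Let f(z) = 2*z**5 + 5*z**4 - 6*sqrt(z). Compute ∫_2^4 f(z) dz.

By the power rule, an antiderivative is F(z) = z**6/3 + z**5 - 4*z**(3/2).
Then F(4) - F(2) = (7072/3) - (160/3 - 8*sqrt(2)) = 8*sqrt(2) + 2304.

8*sqrt(2) + 2304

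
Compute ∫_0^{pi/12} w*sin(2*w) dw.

Integrate by parts once (u = w, dv = sin(2*w) dw).
An antiderivative is F(w) = -w*cos(2*w)/2 + sin(2*w)/4.
Then F(pi/12) - F(0) = (-sqrt(3)*pi/48 + 1/8) - (0) = -sqrt(3)*pi/48 + 1/8.

-sqrt(3)*pi/48 + 1/8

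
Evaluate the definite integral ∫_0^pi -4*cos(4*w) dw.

An antiderivative is F(w) = -sin(4*w).
Then F(pi) - F(0) = (0) - (0) = 0.

0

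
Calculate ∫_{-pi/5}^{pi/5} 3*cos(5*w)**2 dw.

3*pi/5

Use the identity cos^2(5*w) = (1 + cos(10*w))/2.
An antiderivative is F(w) = 3*w/2 + 3*sin(10*w)/20.
Then F(pi/5) - F(-pi/5) = (3*pi/10) - (-3*pi/10) = 3*pi/5.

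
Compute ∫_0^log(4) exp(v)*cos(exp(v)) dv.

-sin(1) + sin(4)

Let u = exp(v), so du = exp(v) dv. When v = 0, u = 1; when v = log(4), u = 4.
The integral becomes ∫ cos(u) du from 1 to 4, with antiderivative sin(u).
Back in v: F(v) = sin(exp(v)).
Then F(log(4)) - F(0) = (sin(4)) - (sin(1)) = -sin(1) + sin(4).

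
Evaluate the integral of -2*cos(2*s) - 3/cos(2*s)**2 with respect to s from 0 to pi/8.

An antiderivative is F(s) = -sin(2*s) - 3*tan(2*s)/2.
Then F(pi/8) - F(0) = (-3/2 - sqrt(2)/2) - (0) = -3/2 - sqrt(2)/2.

-3/2 - sqrt(2)/2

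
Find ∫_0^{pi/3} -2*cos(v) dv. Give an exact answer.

-sqrt(3)

An antiderivative is F(v) = -2*sin(v).
Then F(pi/3) - F(0) = (-sqrt(3)) - (0) = -sqrt(3).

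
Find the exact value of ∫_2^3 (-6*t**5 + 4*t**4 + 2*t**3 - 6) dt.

By the power rule, an antiderivative is F(t) = -t**6 + 4*t**5/5 + t**4/2 - 6*t.
Then F(3) - F(2) = (-5121/10) - (-212/5) = -4697/10.

-4697/10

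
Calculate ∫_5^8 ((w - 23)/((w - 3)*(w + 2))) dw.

Factor the denominator: w**2 - w - 6 = (w + 2)(w - 3).
Partial fractions: (w - 23)/((w - 3)*(w + 2)) = 5/(w + 2) - 4/(w - 3).
An antiderivative is F(w) = -4*log(w - 3) + 5*log(w + 2).
Then F(8) - F(5) = (log(5) + 5*log(2)) - (-4*log(2) + 5*log(7)) = -5*log(7) + log(5) + 9*log(2).

-5*log(7) + log(5) + 9*log(2)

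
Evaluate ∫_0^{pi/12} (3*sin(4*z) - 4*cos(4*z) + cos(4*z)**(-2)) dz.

An antiderivative is F(z) = -sin(4*z) - 3*cos(4*z)/4 + tan(4*z)/4.
Then F(pi/12) - F(0) = (-sqrt(3)/4 - 3/8) - (-3/4) = 3/8 - sqrt(3)/4.

3/8 - sqrt(3)/4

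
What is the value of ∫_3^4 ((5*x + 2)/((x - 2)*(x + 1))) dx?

log(20)

Factor the denominator: x**2 - x - 2 = (x + 1)(x - 2).
Partial fractions: (5*x + 2)/((x - 2)*(x + 1)) = 1/(x + 1) + 4/(x - 2).
An antiderivative is F(x) = 4*log(x - 2) + log(x + 1).
Then F(4) - F(3) = (log(80)) - (log(4)) = log(20).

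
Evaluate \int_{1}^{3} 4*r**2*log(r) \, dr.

-104/9 + 36*log(3)

Integrate by parts once (u = ln r, dv = 4*r**2 dr).
An antiderivative is F(r) = 4*r**3*(3*log(r) - 1)/9.
Then F(3) - F(1) = (-12 + 36*log(3)) - (-4/9) = -104/9 + 36*log(3).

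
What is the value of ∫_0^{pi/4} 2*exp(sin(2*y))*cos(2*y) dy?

-1 + E

Let u = sin(2*y), so du = 2*cos(2*y) dy. When y = 0, u = 0; when y = pi/4, u = 1.
The integral becomes ∫ exp(u) du from 0 to 1, with antiderivative exp(u).
Back in y: F(y) = exp(sin(2*y)).
Then F(pi/4) - F(0) = (E) - (1) = -1 + E.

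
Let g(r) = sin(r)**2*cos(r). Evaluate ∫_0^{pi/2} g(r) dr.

1/3

Let u = sin(r), so du = cos(r) dr. When r = 0, u = 0; when r = pi/2, u = 1.
The integral becomes ∫ u**2 du from 0 to 1, with antiderivative u**3/3.
Back in r: F(r) = sin(r)**3/3.
Then F(pi/2) - F(0) = (1/3) - (0) = 1/3.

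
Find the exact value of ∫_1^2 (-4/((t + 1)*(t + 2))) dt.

Factor the denominator: t**2 + 3*t + 2 = (t + 2)(t + 1).
Partial fractions: -4/((t + 1)*(t + 2)) = 4/(t + 2) - 4/(t + 1).
An antiderivative is F(t) = -4*log(t + 1) + 4*log(t + 2).
Then F(2) - F(1) = (-4*log(3) + 8*log(2)) - (log(81/16)) = -8*log(3) + 12*log(2).

-8*log(3) + 12*log(2)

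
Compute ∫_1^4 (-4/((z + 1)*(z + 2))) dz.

Factor the denominator: z**2 + 3*z + 2 = (z + 2)(z + 1).
Partial fractions: -4/((z + 1)*(z + 2)) = 4/(z + 2) - 4/(z + 1).
An antiderivative is F(z) = -4*log(z + 1) + 4*log(z + 2).
Then F(4) - F(1) = (-4*log(5) + 4*log(2) + 4*log(3)) - (log(81/16)) = -4*log(5) + 8*log(2).

-4*log(5) + 8*log(2)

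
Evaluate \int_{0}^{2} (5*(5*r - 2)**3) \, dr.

1020

Let u = 5*r - 2, so du = 5 dr. When r = 0, u = -2; when r = 2, u = 8.
The integral becomes ∫ u**3 du from -2 to 8, with antiderivative u**4/4.
Back in r: F(r) = (5*r - 2)**4/4.
Then F(2) - F(0) = (1024) - (4) = 1020.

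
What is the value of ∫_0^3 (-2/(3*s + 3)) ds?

An antiderivative is F(s) = -2*log(3*s + 3)/3.
Then F(3) - F(0) = (-2*log(12)/3) - (-2*log(3)/3) = -4*log(2)/3.

-4*log(2)/3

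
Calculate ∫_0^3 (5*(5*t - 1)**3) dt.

Let u = 5*t - 1, so du = 5 dt. When t = 0, u = -1; when t = 3, u = 14.
The integral becomes ∫ u**3 du from -1 to 14, with antiderivative u**4/4.
Back in t: F(t) = (5*t - 1)**4/4.
Then F(3) - F(0) = (9604) - (1/4) = 38415/4.

38415/4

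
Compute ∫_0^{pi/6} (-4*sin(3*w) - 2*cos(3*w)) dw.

An antiderivative is F(w) = -2*sin(3*w)/3 + 4*cos(3*w)/3.
Then F(pi/6) - F(0) = (-2/3) - (4/3) = -2.

-2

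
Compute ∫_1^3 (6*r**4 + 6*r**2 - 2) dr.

By the power rule, an antiderivative is F(r) = 6*r**5/5 + 2*r**3 - 2*r.
Then F(3) - F(1) = (1698/5) - (6/5) = 1692/5.

1692/5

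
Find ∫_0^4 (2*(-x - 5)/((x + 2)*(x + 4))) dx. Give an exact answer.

Factor the denominator: x**2 + 6*x + 8 = (x + 4)(x + 2).
Partial fractions: 2*(-x - 5)/((x + 2)*(x + 4)) = 1/(x + 4) - 3/(x + 2).
An antiderivative is F(x) = -3*log(x + 2) + log(x + 4).
Then F(4) - F(0) = (-log(27)) - (-log(2)) = log(2/27).

log(2/27)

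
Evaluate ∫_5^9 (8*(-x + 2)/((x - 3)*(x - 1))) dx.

Factor the denominator: x**2 - 4*x + 3 = (x - 1)(x - 3).
Partial fractions: 8*(-x + 2)/((x - 3)*(x - 1)) = -4/(x - 1) - 4/(x - 3).
An antiderivative is F(x) = -4*log(x - 3) - 4*log(x - 1).
Then F(9) - F(5) = (-16*log(2) - 4*log(3)) - (-12*log(2)) = -4*log(3) - 4*log(2).

-4*log(3) - 4*log(2)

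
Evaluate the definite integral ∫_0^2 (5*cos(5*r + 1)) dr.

Let u = 5*r + 1, so du = 5 dr. When r = 0, u = 1; when r = 2, u = 11.
The integral becomes ∫ cos(u) du from 1 to 11, with antiderivative sin(u).
Back in r: F(r) = sin(5*r + 1).
Then F(2) - F(0) = (sin(11)) - (sin(1)) = sin(11) - sin(1).

sin(11) - sin(1)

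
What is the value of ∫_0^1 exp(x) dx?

-1 + E

An antiderivative is F(x) = exp(x).
Then F(1) - F(0) = (E) - (1) = -1 + E.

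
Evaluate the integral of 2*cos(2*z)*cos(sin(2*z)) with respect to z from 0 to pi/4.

Let u = sin(2*z), so du = 2*cos(2*z) dz. When z = 0, u = 0; when z = pi/4, u = 1.
The integral becomes ∫ cos(u) du from 0 to 1, with antiderivative sin(u).
Back in z: F(z) = sin(sin(2*z)).
Then F(pi/4) - F(0) = (sin(1)) - (0) = sin(1).

sin(1)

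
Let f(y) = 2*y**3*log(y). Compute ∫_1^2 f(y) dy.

Integrate by parts once (u = ln y, dv = 2*y**3 dy).
An antiderivative is F(y) = y**4*(4*log(y) - 1)/8.
Then F(2) - F(1) = (-2 + 8*log(2)) - (-1/8) = -15/8 + 8*log(2).

-15/8 + 8*log(2)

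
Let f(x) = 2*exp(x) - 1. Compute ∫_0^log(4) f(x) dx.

6 - log(4)

An antiderivative is F(x) = -x + 2*exp(x).
Then F(log(4)) - F(0) = (8 - log(4)) - (2) = 6 - log(4).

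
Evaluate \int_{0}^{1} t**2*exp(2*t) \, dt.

Integrate by parts twice (u = t^2, dv = exp(2*t) dt).
An antiderivative is F(t) = (2*t**2 - 2*t + 1)*exp(2*t)/4.
Then F(1) - F(0) = (exp(2)/4) - (1/4) = -1/4 + exp(2)/4.

-1/4 + exp(2)/4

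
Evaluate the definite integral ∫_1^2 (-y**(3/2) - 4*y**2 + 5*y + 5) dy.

By the power rule, an antiderivative is F(y) = -2*y**(5/2)/5 - 4*y**3/3 + 5*y**2/2 + 5*y.
Then F(2) - F(1) = (28/3 - 8*sqrt(2)/5) - (173/30) = 107/30 - 8*sqrt(2)/5.

107/30 - 8*sqrt(2)/5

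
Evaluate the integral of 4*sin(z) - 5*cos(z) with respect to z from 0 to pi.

8

An antiderivative is F(z) = -5*sin(z) - 4*cos(z).
Then F(pi) - F(0) = (4) - (-4) = 8.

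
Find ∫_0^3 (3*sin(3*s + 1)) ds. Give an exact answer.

Let u = 3*s + 1, so du = 3 ds. When s = 0, u = 1; when s = 3, u = 10.
The integral becomes ∫ sin(u) du from 1 to 10, with antiderivative -cos(u).
Back in s: F(s) = -cos(3*s + 1).
Then F(3) - F(0) = (-cos(10)) - (-cos(1)) = cos(1) - cos(10).

cos(1) - cos(10)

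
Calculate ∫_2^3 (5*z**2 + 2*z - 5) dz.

95/3

By the power rule, an antiderivative is F(z) = 5*z**3/3 + z**2 - 5*z.
Then F(3) - F(2) = (39) - (22/3) = 95/3.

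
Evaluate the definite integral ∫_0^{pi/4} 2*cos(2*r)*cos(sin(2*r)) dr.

Let u = sin(2*r), so du = 2*cos(2*r) dr. When r = 0, u = 0; when r = pi/4, u = 1.
The integral becomes ∫ cos(u) du from 0 to 1, with antiderivative sin(u).
Back in r: F(r) = sin(sin(2*r)).
Then F(pi/4) - F(0) = (sin(1)) - (0) = sin(1).

sin(1)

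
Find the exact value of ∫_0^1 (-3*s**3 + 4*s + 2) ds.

By the power rule, an antiderivative is F(s) = -3*s**4/4 + 2*s**2 + 2*s.
Then F(1) - F(0) = (13/4) - (0) = 13/4.

13/4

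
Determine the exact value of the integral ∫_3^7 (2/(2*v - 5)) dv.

An antiderivative is F(v) = log(2*v - 5).
Then F(7) - F(3) = (log(9)) - (0) = log(9).

log(9)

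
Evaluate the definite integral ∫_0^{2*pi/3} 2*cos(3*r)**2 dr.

2*pi/3

Use the identity cos^2(3*r) = (1 + cos(6*r))/2.
An antiderivative is F(r) = r + sin(6*r)/6.
Then F(2*pi/3) - F(0) = (2*pi/3) - (0) = 2*pi/3.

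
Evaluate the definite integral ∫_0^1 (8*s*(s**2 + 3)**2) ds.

Let u = s**2 + 3, so du = 2*s ds. When s = 0, u = 3; when s = 1, u = 4.
The integral becomes 4·∫ u**2 du from 3 to 4, with antiderivative 4*u**3/3.
Back in s: F(s) = 4*(s**2 + 3)**3/3.
Then F(1) - F(0) = (256/3) - (36) = 148/3.

148/3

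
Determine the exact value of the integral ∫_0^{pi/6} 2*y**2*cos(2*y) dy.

Integrate by parts twice (u = y^2, dv = 2*cos(2*y) dy).
An antiderivative is F(y) = y**2*sin(2*y) + y*cos(2*y) - sin(2*y)/2.
Then F(pi/6) - F(0) = (-sqrt(3)/4 + sqrt(3)*pi**2/72 + pi/12) - (0) = -sqrt(3)/4 + sqrt(3)*pi**2/72 + pi/12.

-sqrt(3)/4 + sqrt(3)*pi**2/72 + pi/12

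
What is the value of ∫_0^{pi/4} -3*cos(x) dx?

An antiderivative is F(x) = -3*sin(x).
Then F(pi/4) - F(0) = (-3*sqrt(2)/2) - (0) = -3*sqrt(2)/2.

-3*sqrt(2)/2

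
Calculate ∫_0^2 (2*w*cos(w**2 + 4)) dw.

Let u = w**2 + 4, so du = 2*w dw. When w = 0, u = 4; when w = 2, u = 8.
The integral becomes ∫ cos(u) du from 4 to 8, with antiderivative sin(u).
Back in w: F(w) = sin(w**2 + 4).
Then F(2) - F(0) = (sin(8)) - (sin(4)) = -sin(4) + sin(8).

-sin(4) + sin(8)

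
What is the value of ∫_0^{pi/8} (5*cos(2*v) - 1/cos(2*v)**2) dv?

An antiderivative is F(v) = 5*sin(2*v)/2 - tan(2*v)/2.
Then F(pi/8) - F(0) = (-1/2 + 5*sqrt(2)/4) - (0) = -1/2 + 5*sqrt(2)/4.

-1/2 + 5*sqrt(2)/4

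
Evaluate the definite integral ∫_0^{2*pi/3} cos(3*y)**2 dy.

Use the identity cos^2(3*y) = (1 + cos(6*y))/2.
An antiderivative is F(y) = y/2 + sin(6*y)/12.
Then F(2*pi/3) - F(0) = (pi/3) - (0) = pi/3.

pi/3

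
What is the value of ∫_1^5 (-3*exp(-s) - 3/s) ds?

-3*log(5) - 3*exp(-1) + 3*exp(-5)

An antiderivative is F(s) = -3*log(s) + 3*exp(-s).
Then F(5) - F(1) = (-3*log(5) + 3*exp(-5)) - (3*exp(-1)) = -3*log(5) - 3*exp(-1) + 3*exp(-5).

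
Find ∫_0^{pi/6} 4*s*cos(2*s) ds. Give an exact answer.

Integrate by parts once (u = s, dv = 4*cos(2*s) ds).
An antiderivative is F(s) = 2*s*sin(2*s) + cos(2*s).
Then F(pi/6) - F(0) = (1/2 + sqrt(3)*pi/6) - (1) = -1/2 + sqrt(3)*pi/6.

-1/2 + sqrt(3)*pi/6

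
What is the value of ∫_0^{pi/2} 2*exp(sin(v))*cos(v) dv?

Let u = sin(v), so du = cos(v) dv. When v = 0, u = 0; when v = pi/2, u = 1.
The integral becomes 2·∫ exp(u) du from 0 to 1, with antiderivative 2*exp(u).
Back in v: F(v) = 2*exp(sin(v)).
Then F(pi/2) - F(0) = (2*E) - (2) = -2 + 2*E.

-2 + 2*E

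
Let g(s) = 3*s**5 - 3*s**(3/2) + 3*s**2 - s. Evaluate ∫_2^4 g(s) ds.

24*sqrt(2)/5 + 10138/5

By the power rule, an antiderivative is F(s) = s**6/2 - 6*s**(5/2)/5 + s**3 - s**2/2.
Then F(4) - F(2) = (10328/5) - (38 - 24*sqrt(2)/5) = 24*sqrt(2)/5 + 10138/5.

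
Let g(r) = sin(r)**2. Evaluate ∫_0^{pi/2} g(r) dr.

Use the identity sin^2(r) = (1 - cos(2*r))/2.
An antiderivative is F(r) = r/2 - sin(2*r)/4.
Then F(pi/2) - F(0) = (pi/4) - (0) = pi/4.

pi/4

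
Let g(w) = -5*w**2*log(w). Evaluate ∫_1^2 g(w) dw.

Integrate by parts once (u = ln w, dv = -5*w**2 dw).
An antiderivative is F(w) = -5*w**3*(3*log(w) - 1)/9.
Then F(2) - F(1) = (40/9 - 40*log(2)/3) - (5/9) = 35/9 - 40*log(2)/3.

35/9 - 40*log(2)/3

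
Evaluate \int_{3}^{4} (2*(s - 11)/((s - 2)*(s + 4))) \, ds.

Factor the denominator: s**2 + 2*s - 8 = (s + 4)(s - 2).
Partial fractions: 2*(s - 11)/((s - 2)*(s + 4)) = 5/(s + 4) - 3/(s - 2).
An antiderivative is F(s) = -3*log(s - 2) + 5*log(s + 4).
Then F(4) - F(3) = (12*log(2)) - (5*log(7)) = -5*log(7) + 12*log(2).

-5*log(7) + 12*log(2)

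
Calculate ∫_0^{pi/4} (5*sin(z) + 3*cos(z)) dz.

An antiderivative is F(z) = 3*sin(z) - 5*cos(z).
Then F(pi/4) - F(0) = (-sqrt(2)) - (-5) = 5 - sqrt(2).

5 - sqrt(2)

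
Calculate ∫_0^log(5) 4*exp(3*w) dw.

An antiderivative is F(w) = 4*exp(3*w)/3.
Then F(log(5)) - F(0) = (500/3) - (4/3) = 496/3.

496/3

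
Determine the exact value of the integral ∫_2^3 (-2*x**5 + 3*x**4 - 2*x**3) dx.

By the power rule, an antiderivative is F(x) = -x**6/3 + 3*x**5/5 - x**4/2.
Then F(3) - F(2) = (-1377/10) - (-152/15) = -3827/30.

-3827/30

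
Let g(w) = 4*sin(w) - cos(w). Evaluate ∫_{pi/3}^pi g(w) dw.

sqrt(3)/2 + 6

An antiderivative is F(w) = -sin(w) - 4*cos(w).
Then F(pi) - F(pi/3) = (4) - (-2 - sqrt(3)/2) = sqrt(3)/2 + 6.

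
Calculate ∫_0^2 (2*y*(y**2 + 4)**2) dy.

Let u = y**2 + 4, so du = 2*y dy. When y = 0, u = 4; when y = 2, u = 8.
The integral becomes ∫ u**2 du from 4 to 8, with antiderivative u**3/3.
Back in y: F(y) = (y**2 + 4)**3/3.
Then F(2) - F(0) = (512/3) - (64/3) = 448/3.

448/3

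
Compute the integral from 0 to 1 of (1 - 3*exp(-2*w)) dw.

(3 - exp(2))*exp(-2)/2

An antiderivative is F(w) = w + 3*exp(-2*w)/2.
Then F(1) - F(0) = (3*exp(-2)/2 + 1) - (3/2) = (3 - exp(2))*exp(-2)/2.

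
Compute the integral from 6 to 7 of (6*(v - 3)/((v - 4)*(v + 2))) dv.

Factor the denominator: v**2 - 2*v - 8 = (v + 2)(v - 4).
Partial fractions: 6*(v - 3)/((v - 4)*(v + 2)) = 5/(v + 2) + 1/(v - 4).
An antiderivative is F(v) = log(v - 4) + 5*log(v + 2).
Then F(7) - F(6) = (11*log(3)) - (16*log(2)) = -16*log(2) + 11*log(3).

-16*log(2) + 11*log(3)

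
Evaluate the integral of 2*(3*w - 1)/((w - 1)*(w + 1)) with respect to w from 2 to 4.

Factor the denominator: w**2 - 1 = (w + 1)(w - 1).
Partial fractions: 2*(3*w - 1)/((w - 1)*(w + 1)) = 4/(w + 1) + 2/(w - 1).
An antiderivative is F(w) = 2*log(w - 1) + 4*log(w + 1).
Then F(4) - F(2) = (2*log(3) + 4*log(5)) - (log(81)) = -2*log(3) + 4*log(5).

-2*log(3) + 4*log(5)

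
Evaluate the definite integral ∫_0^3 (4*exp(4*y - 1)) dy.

Let u = 4*y - 1, so du = 4 dy. When y = 0, u = -1; when y = 3, u = 11.
The integral becomes ∫ exp(u) du from -1 to 11, with antiderivative exp(u).
Back in y: F(y) = exp(4*y - 1).
Then F(3) - F(0) = (exp(11)) - (exp(-1)) = -(1 - exp(12))*exp(-1).

-(1 - exp(12))*exp(-1)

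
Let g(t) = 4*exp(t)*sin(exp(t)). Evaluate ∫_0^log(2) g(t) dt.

-4*cos(2) + 4*cos(1)

Let u = exp(t), so du = exp(t) dt. When t = 0, u = 1; when t = log(2), u = 2.
The integral becomes 4·∫ sin(u) du from 1 to 2, with antiderivative -4*cos(u).
Back in t: F(t) = -4*cos(exp(t)).
Then F(log(2)) - F(0) = (-4*cos(2)) - (-4*cos(1)) = -4*cos(2) + 4*cos(1).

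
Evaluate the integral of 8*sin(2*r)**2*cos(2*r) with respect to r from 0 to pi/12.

Let u = sin(2*r), so du = 2*cos(2*r) dr. When r = 0, u = 0; when r = pi/12, u = 1/2.
The integral becomes 4·∫ u**2 du from 0 to 1/2, with antiderivative 4*u**3/3.
Back in r: F(r) = 4*sin(2*r)**3/3.
Then F(pi/12) - F(0) = (1/6) - (0) = 1/6.

1/6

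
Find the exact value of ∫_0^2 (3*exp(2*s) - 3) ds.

-15/2 + 3*exp(4)/2

An antiderivative is F(s) = 3*exp(2*s)/2 - 3*s.
Then F(2) - F(0) = (-6 + 3*exp(4)/2) - (3/2) = -15/2 + 3*exp(4)/2.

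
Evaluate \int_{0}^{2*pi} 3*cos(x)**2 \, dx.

Use the identity cos^2(x) = (1 + cos(2*x))/2.
An antiderivative is F(x) = 3*x/2 + 3*sin(2*x)/4.
Then F(2*pi) - F(0) = (3*pi) - (0) = 3*pi.

3*pi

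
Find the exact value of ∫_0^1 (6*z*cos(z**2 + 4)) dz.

Let u = z**2 + 4, so du = 2*z dz. When z = 0, u = 4; when z = 1, u = 5.
The integral becomes 3·∫ cos(u) du from 4 to 5, with antiderivative 3*sin(u).
Back in z: F(z) = 3*sin(z**2 + 4).
Then F(1) - F(0) = (3*sin(5)) - (3*sin(4)) = 3*sin(5) - 3*sin(4).

3*sin(5) - 3*sin(4)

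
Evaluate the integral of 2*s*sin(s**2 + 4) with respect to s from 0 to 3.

Let u = s**2 + 4, so du = 2*s ds. When s = 0, u = 4; when s = 3, u = 13.
The integral becomes ∫ sin(u) du from 4 to 13, with antiderivative -cos(u).
Back in s: F(s) = -cos(s**2 + 4).
Then F(3) - F(0) = (-cos(13)) - (-cos(4)) = -cos(13) + cos(4).

-cos(13) + cos(4)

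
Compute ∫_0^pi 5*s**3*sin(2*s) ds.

5*pi*(3 - 2*pi**2)/4

Integrate by parts 3 times (u = s^3, dv = 5*sin(2*s) ds).
An antiderivative is F(s) = -5*s**3*cos(2*s)/2 + 15*s**2*sin(2*s)/4 + 15*s*cos(2*s)/4 - 15*sin(2*s)/8.
Then F(pi) - F(0) = (5*pi*(3 - 2*pi**2)/4) - (0) = 5*pi*(3 - 2*pi**2)/4.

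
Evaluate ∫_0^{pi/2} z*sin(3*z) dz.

Integrate by parts once (u = z, dv = sin(3*z) dz).
An antiderivative is F(z) = -z*cos(3*z)/3 + sin(3*z)/9.
Then F(pi/2) - F(0) = (-1/9) - (0) = -1/9.

-1/9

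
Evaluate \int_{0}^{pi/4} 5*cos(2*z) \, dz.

An antiderivative is F(z) = 5*sin(2*z)/2.
Then F(pi/4) - F(0) = (5/2) - (0) = 5/2.

5/2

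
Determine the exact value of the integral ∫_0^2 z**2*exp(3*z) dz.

Integrate by parts twice (u = z^2, dv = exp(3*z) dz).
An antiderivative is F(z) = (9*z**2 - 6*z + 2)*exp(3*z)/27.
Then F(2) - F(0) = (26*exp(6)/27) - (2/27) = -2/27 + 26*exp(6)/27.

-2/27 + 26*exp(6)/27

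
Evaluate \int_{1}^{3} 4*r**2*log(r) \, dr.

Integrate by parts once (u = ln r, dv = 4*r**2 dr).
An antiderivative is F(r) = 4*r**3*(3*log(r) - 1)/9.
Then F(3) - F(1) = (-12 + 36*log(3)) - (-4/9) = -104/9 + 36*log(3).

-104/9 + 36*log(3)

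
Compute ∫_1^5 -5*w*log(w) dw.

30 - 125*log(5)/2

Integrate by parts once (u = ln w, dv = -5*w dw).
An antiderivative is F(w) = -5*w**2*(2*log(w) - 1)/4.
Then F(5) - F(1) = (125/4 - 125*log(5)/2) - (5/4) = 30 - 125*log(5)/2.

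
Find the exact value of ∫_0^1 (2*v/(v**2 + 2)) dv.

Let u = v**2 + 2, so du = 2*v dv. When v = 0, u = 2; when v = 1, u = 3.
The integral becomes ∫ 1/u du from 2 to 3, with antiderivative log(u).
Back in v: F(v) = log(v**2 + 2).
Then F(1) - F(0) = (log(3)) - (log(2)) = log(3/2).

log(3/2)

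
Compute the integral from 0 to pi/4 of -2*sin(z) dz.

-2 + sqrt(2)

An antiderivative is F(z) = 2*cos(z).
Then F(pi/4) - F(0) = (sqrt(2)) - (2) = -2 + sqrt(2).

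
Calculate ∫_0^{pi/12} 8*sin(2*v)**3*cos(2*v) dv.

1/16

Let u = sin(2*v), so du = 2*cos(2*v) dv. When v = 0, u = 0; when v = pi/12, u = 1/2.
The integral becomes 4·∫ u**3 du from 0 to 1/2, with antiderivative u**4.
Back in v: F(v) = sin(2*v)**4.
Then F(pi/12) - F(0) = (1/16) - (0) = 1/16.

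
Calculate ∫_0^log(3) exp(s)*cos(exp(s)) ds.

Let u = exp(s), so du = exp(s) ds. When s = 0, u = 1; when s = log(3), u = 3.
The integral becomes ∫ cos(u) du from 1 to 3, with antiderivative sin(u).
Back in s: F(s) = sin(exp(s)).
Then F(log(3)) - F(0) = (sin(3)) - (sin(1)) = -sin(1) + sin(3).

-sin(1) + sin(3)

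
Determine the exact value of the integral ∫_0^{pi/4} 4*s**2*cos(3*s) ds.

Integrate by parts twice (u = s^2, dv = 4*cos(3*s) ds).
An antiderivative is F(s) = 4*s**2*sin(3*s)/3 + 8*s*cos(3*s)/9 - 8*sin(3*s)/27.
Then F(pi/4) - F(0) = (sqrt(2)*(-24*pi - 32 + 9*pi**2)/216) - (0) = sqrt(2)*(-24*pi - 32 + 9*pi**2)/216.

sqrt(2)*(-24*pi - 32 + 9*pi**2)/216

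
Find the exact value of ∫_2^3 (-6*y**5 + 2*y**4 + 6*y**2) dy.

-2713/5

By the power rule, an antiderivative is F(y) = -y**6 + 2*y**5/5 + 2*y**3.
Then F(3) - F(2) = (-2889/5) - (-176/5) = -2713/5.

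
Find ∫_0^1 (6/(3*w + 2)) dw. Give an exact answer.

Let u = 3*w + 2, so du = 3 dw. When w = 0, u = 2; when w = 1, u = 5.
The integral becomes 2·∫ 1/u du from 2 to 5, with antiderivative 2*log(u).
Back in w: F(w) = 2*log(3*w + 2).
Then F(1) - F(0) = (log(25)) - (log(4)) = log(25/4).

log(25/4)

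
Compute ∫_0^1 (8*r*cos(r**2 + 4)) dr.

4*sin(5) - 4*sin(4)

Let u = r**2 + 4, so du = 2*r dr. When r = 0, u = 4; when r = 1, u = 5.
The integral becomes 4·∫ cos(u) du from 4 to 5, with antiderivative 4*sin(u).
Back in r: F(r) = 4*sin(r**2 + 4).
Then F(1) - F(0) = (4*sin(5)) - (4*sin(4)) = 4*sin(5) - 4*sin(4).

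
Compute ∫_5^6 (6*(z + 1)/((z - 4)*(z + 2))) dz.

-log(7) + 8*log(2)

Factor the denominator: z**2 - 2*z - 8 = (z + 2)(z - 4).
Partial fractions: 6*(z + 1)/((z - 4)*(z + 2)) = 1/(z + 2) + 5/(z - 4).
An antiderivative is F(z) = 5*log(z - 4) + log(z + 2).
Then F(6) - F(5) = (8*log(2)) - (log(7)) = -log(7) + 8*log(2).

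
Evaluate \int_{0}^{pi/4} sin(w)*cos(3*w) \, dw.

0

Use the identity sin(w)cos(3*w) = [sin(4*w) + sin(-2*w)]/2.
An antiderivative is F(w) = cos(2*w)/4 - cos(4*w)/8.
Then F(pi/4) - F(0) = (1/8) - (1/8) = 0.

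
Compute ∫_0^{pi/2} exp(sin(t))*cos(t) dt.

Let u = sin(t), so du = cos(t) dt. When t = 0, u = 0; when t = pi/2, u = 1.
The integral becomes ∫ exp(u) du from 0 to 1, with antiderivative exp(u).
Back in t: F(t) = exp(sin(t)).
Then F(pi/2) - F(0) = (E) - (1) = -1 + E.

-1 + E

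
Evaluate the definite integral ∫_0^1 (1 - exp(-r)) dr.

An antiderivative is F(r) = r + exp(-r).
Then F(1) - F(0) = (exp(-1) + 1) - (1) = exp(-1).

exp(-1)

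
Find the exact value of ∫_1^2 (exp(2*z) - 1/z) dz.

-exp(2)/2 - log(2) + exp(4)/2

An antiderivative is F(z) = exp(2*z)/2 - log(z).
Then F(2) - F(1) = (-log(2) + exp(4)/2) - (exp(2)/2) = -exp(2)/2 - log(2) + exp(4)/2.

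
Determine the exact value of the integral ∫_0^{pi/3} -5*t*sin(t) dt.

-5*sqrt(3)/2 + 5*pi/6

Integrate by parts once (u = t, dv = -5*sin(t) dt).
An antiderivative is F(t) = 5*t*cos(t) - 5*sin(t).
Then F(pi/3) - F(0) = (-5*sqrt(3)/2 + 5*pi/6) - (0) = -5*sqrt(3)/2 + 5*pi/6.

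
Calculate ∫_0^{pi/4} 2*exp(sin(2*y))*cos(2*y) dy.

Let u = sin(2*y), so du = 2*cos(2*y) dy. When y = 0, u = 0; when y = pi/4, u = 1.
The integral becomes ∫ exp(u) du from 0 to 1, with antiderivative exp(u).
Back in y: F(y) = exp(sin(2*y)).
Then F(pi/4) - F(0) = (E) - (1) = -1 + E.

-1 + E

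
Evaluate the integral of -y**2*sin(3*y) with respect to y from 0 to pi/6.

Integrate by parts twice (u = y^2, dv = -sin(3*y) dy).
An antiderivative is F(y) = y**2*cos(3*y)/3 - 2*y*sin(3*y)/9 - 2*cos(3*y)/27.
Then F(pi/6) - F(0) = (-pi/27) - (-2/27) = 2/27 - pi/27.

2/27 - pi/27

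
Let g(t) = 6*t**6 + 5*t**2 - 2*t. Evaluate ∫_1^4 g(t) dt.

98928/7

By the power rule, an antiderivative is F(t) = 6*t**7/7 + 5*t**3/3 - t**2.
Then F(4) - F(1) = (296816/21) - (32/21) = 98928/7.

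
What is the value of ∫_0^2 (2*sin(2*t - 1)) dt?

Let u = 2*t - 1, so du = 2 dt. When t = 0, u = -1; when t = 2, u = 3.
The integral becomes ∫ sin(u) du from -1 to 3, with antiderivative -cos(u).
Back in t: F(t) = -cos(2*t - 1).
Then F(2) - F(0) = (-cos(3)) - (-cos(1)) = cos(1) - cos(3).

cos(1) - cos(3)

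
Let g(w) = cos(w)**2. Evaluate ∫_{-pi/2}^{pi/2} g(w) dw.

Use the identity cos^2(w) = (1 + cos(2*w))/2.
An antiderivative is F(w) = w/2 + sin(2*w)/4.
Then F(pi/2) - F(-pi/2) = (pi/4) - (-pi/4) = pi/2.

pi/2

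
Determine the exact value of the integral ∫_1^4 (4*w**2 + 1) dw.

By the power rule, an antiderivative is F(w) = 4*w**3/3 + w.
Then F(4) - F(1) = (268/3) - (7/3) = 87.

87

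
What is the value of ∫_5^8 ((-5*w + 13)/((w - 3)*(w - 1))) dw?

-4*log(7) - log(5) + 9*log(2)

Factor the denominator: w**2 - 4*w + 3 = (w - 1)(w - 3).
Partial fractions: (-5*w + 13)/((w - 3)*(w - 1)) = -4/(w - 1) - 1/(w - 3).
An antiderivative is F(w) = -log(w - 3) - 4*log(w - 1).
Then F(8) - F(5) = (-4*log(7) - log(5)) - (-9*log(2)) = -4*log(7) - log(5) + 9*log(2).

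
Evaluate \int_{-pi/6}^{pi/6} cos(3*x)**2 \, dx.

pi/6

Use the identity cos^2(3*x) = (1 + cos(6*x))/2.
An antiderivative is F(x) = x/2 + sin(6*x)/12.
Then F(pi/6) - F(-pi/6) = (pi/12) - (-pi/12) = pi/6.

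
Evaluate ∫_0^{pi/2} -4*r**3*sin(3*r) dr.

-8/27 + pi**2/3

Integrate by parts 3 times (u = r^3, dv = -4*sin(3*r) dr).
An antiderivative is F(r) = 4*r**3*cos(3*r)/3 - 4*r**2*sin(3*r)/3 - 8*r*cos(3*r)/9 + 8*sin(3*r)/27.
Then F(pi/2) - F(0) = (-8/27 + pi**2/3) - (0) = -8/27 + pi**2/3.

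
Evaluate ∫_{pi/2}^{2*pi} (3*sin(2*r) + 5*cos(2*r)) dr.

-3

An antiderivative is F(r) = 5*sin(2*r)/2 - 3*cos(2*r)/2.
Then F(2*pi) - F(pi/2) = (-3/2) - (3/2) = -3.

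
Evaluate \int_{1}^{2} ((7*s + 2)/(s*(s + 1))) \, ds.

Factor the denominator: s**2 + s = (s + 1)s.
Partial fractions: (7*s + 2)/(s*(s + 1)) = 5/(s + 1) + 2/s.
An antiderivative is F(s) = 2*log(s) + 5*log(s + 1).
Then F(2) - F(1) = (2*log(2) + 5*log(3)) - (log(32)) = -3*log(2) + 5*log(3).

-3*log(2) + 5*log(3)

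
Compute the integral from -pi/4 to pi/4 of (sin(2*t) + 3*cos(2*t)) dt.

An antiderivative is F(t) = 3*sin(2*t)/2 - cos(2*t)/2.
Then F(pi/4) - F(-pi/4) = (3/2) - (-3/2) = 3.

3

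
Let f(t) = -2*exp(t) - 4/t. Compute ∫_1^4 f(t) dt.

An antiderivative is F(t) = -2*exp(t) - 4*log(t).
Then F(4) - F(1) = (-2*exp(4) - 8*log(2)) - (-2*exp(1)) = -2*exp(4) - 8*log(2) + 2*exp(1).

-2*exp(4) - 8*log(2) + 2*exp(1)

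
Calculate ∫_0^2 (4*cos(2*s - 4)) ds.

Let u = 2*s - 4, so du = 2 ds. When s = 0, u = -4; when s = 2, u = 0.
The integral becomes 2·∫ cos(u) du from -4 to 0, with antiderivative 2*sin(u).
Back in s: F(s) = 2*sin(2*s - 4).
Then F(2) - F(0) = (0) - (-2*sin(4)) = 2*sin(4).

2*sin(4)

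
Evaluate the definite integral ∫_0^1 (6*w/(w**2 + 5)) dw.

-3*log(5) + 3*log(2) + 3*log(3)

Let u = w**2 + 5, so du = 2*w dw. When w = 0, u = 5; when w = 1, u = 6.
The integral becomes 3·∫ 1/u du from 5 to 6, with antiderivative 3*log(u).
Back in w: F(w) = 3*log(w**2 + 5).
Then F(1) - F(0) = (3*log(2) + 3*log(3)) - (3*log(5)) = -3*log(5) + 3*log(2) + 3*log(3).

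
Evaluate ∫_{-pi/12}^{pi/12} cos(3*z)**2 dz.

1/6 + pi/12

Use the identity cos^2(3*z) = (1 + cos(6*z))/2.
An antiderivative is F(z) = z/2 + sin(6*z)/12.
Then F(pi/12) - F(-pi/12) = (1/12 + pi/24) - (-pi/24 - 1/12) = 1/6 + pi/12.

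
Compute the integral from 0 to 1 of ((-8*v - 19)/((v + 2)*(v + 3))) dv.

-7*log(2) + 2*log(3)

Factor the denominator: v**2 + 5*v + 6 = (v + 3)(v + 2).
Partial fractions: (-8*v - 19)/((v + 2)*(v + 3)) = -5/(v + 3) - 3/(v + 2).
An antiderivative is F(v) = -3*log(v + 2) - 5*log(v + 3).
Then F(1) - F(0) = (-10*log(2) - 3*log(3)) - (-5*log(3) - 3*log(2)) = -7*log(2) + 2*log(3).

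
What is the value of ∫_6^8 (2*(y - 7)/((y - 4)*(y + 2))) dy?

-7*log(2) + 3*log(5)

Factor the denominator: y**2 - 2*y - 8 = (y + 2)(y - 4).
Partial fractions: 2*(y - 7)/((y - 4)*(y + 2)) = 3/(y + 2) - 1/(y - 4).
An antiderivative is F(y) = -log(y - 4) + 3*log(y + 2).
Then F(8) - F(6) = (log(2) + 3*log(5)) - (8*log(2)) = -7*log(2) + 3*log(5).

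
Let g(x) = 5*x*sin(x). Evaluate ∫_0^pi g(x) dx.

Integrate by parts once (u = x, dv = 5*sin(x) dx).
An antiderivative is F(x) = -5*x*cos(x) + 5*sin(x).
Then F(pi) - F(0) = (5*pi) - (0) = 5*pi.

5*pi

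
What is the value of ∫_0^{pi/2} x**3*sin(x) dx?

-6 + 3*pi**2/4

Integrate by parts 3 times (u = x^3, dv = sin(x) dx).
An antiderivative is F(x) = -x**3*cos(x) + 3*x**2*sin(x) + 6*x*cos(x) - 6*sin(x).
Then F(pi/2) - F(0) = (-6 + 3*pi**2/4) - (0) = -6 + 3*pi**2/4.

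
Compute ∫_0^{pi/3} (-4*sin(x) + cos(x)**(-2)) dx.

An antiderivative is F(x) = 4*cos(x) + tan(x).
Then F(pi/3) - F(0) = (sqrt(3) + 2) - (4) = -2 + sqrt(3).

-2 + sqrt(3)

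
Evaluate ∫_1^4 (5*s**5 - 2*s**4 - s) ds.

14979/5

By the power rule, an antiderivative is F(s) = 5*s**6/6 - 2*s**5/5 - s**2/2.
Then F(4) - F(1) = (44936/15) - (-1/15) = 14979/5.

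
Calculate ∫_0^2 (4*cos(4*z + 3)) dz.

Let u = 4*z + 3, so du = 4 dz. When z = 0, u = 3; when z = 2, u = 11.
The integral becomes ∫ cos(u) du from 3 to 11, with antiderivative sin(u).
Back in z: F(z) = sin(4*z + 3).
Then F(2) - F(0) = (sin(11)) - (sin(3)) = sin(11) - sin(3).

sin(11) - sin(3)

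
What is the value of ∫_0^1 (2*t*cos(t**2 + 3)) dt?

Let u = t**2 + 3, so du = 2*t dt. When t = 0, u = 3; when t = 1, u = 4.
The integral becomes ∫ cos(u) du from 3 to 4, with antiderivative sin(u).
Back in t: F(t) = sin(t**2 + 3).
Then F(1) - F(0) = (sin(4)) - (sin(3)) = sin(4) - sin(3).

sin(4) - sin(3)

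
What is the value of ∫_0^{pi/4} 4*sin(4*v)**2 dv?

Use the identity sin^2(4*v) = (1 - cos(8*v))/2.
An antiderivative is F(v) = 2*v - sin(8*v)/4.
Then F(pi/4) - F(0) = (pi/2) - (0) = pi/2.

pi/2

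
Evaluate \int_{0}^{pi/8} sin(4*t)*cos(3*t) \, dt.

Use the identity sin(4*t)cos(3*t) = [sin(7*t) + sin(t)]/2.
An antiderivative is F(t) = -cos(t)/2 - cos(7*t)/14.
Then F(pi/8) - F(0) = (-3*sqrt(sqrt(2) + 2)/14) - (-4/7) = 4/7 - 3*sqrt(sqrt(2) + 2)/14.

4/7 - 3*sqrt(sqrt(2) + 2)/14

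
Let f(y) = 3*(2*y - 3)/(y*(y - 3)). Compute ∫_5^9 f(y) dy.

Factor the denominator: y**2 - 3*y = y(y - 3).
Partial fractions: 3*(2*y - 3)/(y*(y - 3)) = 3/y + 3/(y - 3).
An antiderivative is F(y) = 3*log(y) + 3*log(y - 3).
Then F(9) - F(5) = (3*log(2) + 9*log(3)) - (3*log(2) + 3*log(5)) = -3*log(5) + 9*log(3).

-3*log(5) + 9*log(3)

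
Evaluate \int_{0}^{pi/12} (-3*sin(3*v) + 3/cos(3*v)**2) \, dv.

sqrt(2)/2

An antiderivative is F(v) = cos(3*v) + tan(3*v).
Then F(pi/12) - F(0) = (sqrt(2)/2 + 1) - (1) = sqrt(2)/2.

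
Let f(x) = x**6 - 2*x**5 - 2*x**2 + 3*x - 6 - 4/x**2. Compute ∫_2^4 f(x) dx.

19865/21

By the power rule, an antiderivative is F(x) = x**7/7 - x**6/3 - 2*x**3/3 + 3*x**2/2 - 6*x + 4/x.
Then F(4) - F(2) = (6535/7) - (-260/21) = 19865/21.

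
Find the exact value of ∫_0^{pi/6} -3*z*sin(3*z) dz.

-1/3

Integrate by parts once (u = z, dv = -3*sin(3*z) dz).
An antiderivative is F(z) = z*cos(3*z) - sin(3*z)/3.
Then F(pi/6) - F(0) = (-1/3) - (0) = -1/3.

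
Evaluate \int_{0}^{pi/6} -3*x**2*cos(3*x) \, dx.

Integrate by parts twice (u = x^2, dv = -3*cos(3*x) dx).
An antiderivative is F(x) = -x**2*sin(3*x) - 2*x*cos(3*x)/3 + 2*sin(3*x)/9.
Then F(pi/6) - F(0) = (2/9 - pi**2/36) - (0) = 2/9 - pi**2/36.

2/9 - pi**2/36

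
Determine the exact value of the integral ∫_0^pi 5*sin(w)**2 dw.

Use the identity sin^2(w) = (1 - cos(2*w))/2.
An antiderivative is F(w) = 5*w/2 - 5*sin(2*w)/4.
Then F(pi) - F(0) = (5*pi/2) - (0) = 5*pi/2.

5*pi/2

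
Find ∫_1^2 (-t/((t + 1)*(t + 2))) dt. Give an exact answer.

log(27/32)

Factor the denominator: t**2 + 3*t + 2 = (t + 2)(t + 1).
Partial fractions: -t/((t + 1)*(t + 2)) = -2/(t + 2) + 1/(t + 1).
An antiderivative is F(t) = log(t + 1) - 2*log(t + 2).
Then F(2) - F(1) = (log(3/16)) - (log(2/9)) = log(27/32).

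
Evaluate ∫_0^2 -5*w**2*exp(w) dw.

10 - 10*exp(2)

Integrate by parts twice (u = w^2, dv = -5*exp(w) dw).
An antiderivative is F(w) = (-5*w**2 + 10*w - 10)*exp(w).
Then F(2) - F(0) = (-10*exp(2)) - (-10) = 10 - 10*exp(2).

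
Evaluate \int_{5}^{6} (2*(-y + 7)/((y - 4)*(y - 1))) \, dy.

Factor the denominator: y**2 - 5*y + 4 = (y - 1)(y - 4).
Partial fractions: 2*(-y + 7)/((y - 4)*(y - 1)) = -4/(y - 1) + 2/(y - 4).
An antiderivative is F(y) = 2*log(y - 4) - 4*log(y - 1).
Then F(6) - F(5) = (-4*log(5) + 2*log(2)) - (-8*log(2)) = -4*log(5) + 10*log(2).

-4*log(5) + 10*log(2)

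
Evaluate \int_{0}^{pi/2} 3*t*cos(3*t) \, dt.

Integrate by parts once (u = t, dv = 3*cos(3*t) dt).
An antiderivative is F(t) = t*sin(3*t) + cos(3*t)/3.
Then F(pi/2) - F(0) = (-pi/2) - (1/3) = -pi/2 - 1/3.

-pi/2 - 1/3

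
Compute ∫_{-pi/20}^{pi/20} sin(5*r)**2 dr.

-1/10 + pi/20

Use the identity sin^2(5*r) = (1 - cos(10*r))/2.
An antiderivative is F(r) = r/2 - sin(10*r)/20.
Then F(pi/20) - F(-pi/20) = (-1/20 + pi/40) - (1/20 - pi/40) = -1/10 + pi/20.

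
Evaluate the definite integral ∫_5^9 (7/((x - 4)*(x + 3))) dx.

log(10/3)

Factor the denominator: x**2 - x - 12 = (x + 3)(x - 4).
Partial fractions: 7/((x - 4)*(x + 3)) = -1/(x + 3) + 1/(x - 4).
An antiderivative is F(x) = log(x - 4) - log(x + 3).
Then F(9) - F(5) = (log(5/12)) - (-log(8)) = log(10/3).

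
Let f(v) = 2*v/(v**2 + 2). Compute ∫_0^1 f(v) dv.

log(3/2)

Let u = v**2 + 2, so du = 2*v dv. When v = 0, u = 2; when v = 1, u = 3.
The integral becomes ∫ 1/u du from 2 to 3, with antiderivative log(u).
Back in v: F(v) = log(v**2 + 2).
Then F(1) - F(0) = (log(3)) - (log(2)) = log(3/2).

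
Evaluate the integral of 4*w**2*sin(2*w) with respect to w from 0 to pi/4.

-1 + pi/2

Integrate by parts twice (u = w^2, dv = 4*sin(2*w) dw).
An antiderivative is F(w) = -2*w**2*cos(2*w) + 2*w*sin(2*w) + cos(2*w).
Then F(pi/4) - F(0) = (pi/2) - (1) = -1 + pi/2.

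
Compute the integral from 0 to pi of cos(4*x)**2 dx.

pi/2

Use the identity cos^2(4*x) = (1 + cos(8*x))/2.
An antiderivative is F(x) = x/2 + sin(8*x)/16.
Then F(pi) - F(0) = (pi/2) - (0) = pi/2.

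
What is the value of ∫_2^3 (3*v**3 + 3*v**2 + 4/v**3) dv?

By the power rule, an antiderivative is F(v) = 3*v**4/4 + v**3 - 2/v**2.
Then F(3) - F(2) = (3151/36) - (39/2) = 2449/36.

2449/36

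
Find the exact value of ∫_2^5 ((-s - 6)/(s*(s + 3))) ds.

Factor the denominator: s**2 + 3*s = (s + 3)s.
Partial fractions: (-s - 6)/(s*(s + 3)) = 1/(s + 3) - 2/s.
An antiderivative is F(s) = -2*log(s) + log(s + 3).
Then F(5) - F(2) = (log(8/25)) - (log(5/4)) = -3*log(5) + 5*log(2).

-3*log(5) + 5*log(2)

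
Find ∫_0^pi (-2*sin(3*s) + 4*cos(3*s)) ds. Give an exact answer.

-4/3

An antiderivative is F(s) = 4*sin(3*s)/3 + 2*cos(3*s)/3.
Then F(pi) - F(0) = (-2/3) - (2/3) = -4/3.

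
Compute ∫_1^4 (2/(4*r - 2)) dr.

log(7)/2

An antiderivative is F(r) = log(4*r - 2)/2.
Then F(4) - F(1) = (log(14)/2) - (log(2)/2) = log(7)/2.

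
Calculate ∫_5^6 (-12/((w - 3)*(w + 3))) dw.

log(9/16)

Factor the denominator: w**2 - 9 = (w + 3)(w - 3).
Partial fractions: -12/((w - 3)*(w + 3)) = 2/(w + 3) - 2/(w - 3).
An antiderivative is F(w) = -2*log(w - 3) + 2*log(w + 3).
Then F(6) - F(5) = (log(9)) - (log(16)) = log(9/16).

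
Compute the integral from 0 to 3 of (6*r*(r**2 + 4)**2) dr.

2133

Let u = r**2 + 4, so du = 2*r dr. When r = 0, u = 4; when r = 3, u = 13.
The integral becomes 3·∫ u**2 du from 4 to 13, with antiderivative u**3.
Back in r: F(r) = (r**2 + 4)**3.
Then F(3) - F(0) = (2197) - (64) = 2133.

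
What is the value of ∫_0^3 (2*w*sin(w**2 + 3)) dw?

Let u = w**2 + 3, so du = 2*w dw. When w = 0, u = 3; when w = 3, u = 12.
The integral becomes ∫ sin(u) du from 3 to 12, with antiderivative -cos(u).
Back in w: F(w) = -cos(w**2 + 3).
Then F(3) - F(0) = (-cos(12)) - (-cos(3)) = cos(3) - cos(12).

cos(3) - cos(12)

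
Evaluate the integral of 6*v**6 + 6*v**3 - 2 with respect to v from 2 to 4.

100028/7

By the power rule, an antiderivative is F(v) = 6*v**7/7 + 3*v**4/2 - 2*v.
Then F(4) - F(2) = (100936/7) - (908/7) = 100028/7.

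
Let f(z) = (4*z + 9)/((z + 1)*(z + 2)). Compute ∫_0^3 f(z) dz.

Factor the denominator: z**2 + 3*z + 2 = (z + 2)(z + 1).
Partial fractions: (4*z + 9)/((z + 1)*(z + 2)) = -1/(z + 2) + 5/(z + 1).
An antiderivative is F(z) = 5*log(z + 1) - log(z + 2).
Then F(3) - F(0) = (-log(5) + 10*log(2)) - (-log(2)) = -log(5) + 11*log(2).

-log(5) + 11*log(2)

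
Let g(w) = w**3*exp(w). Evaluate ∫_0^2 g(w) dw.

6 + 2*exp(2)

Integrate by parts 3 times (u = w^3, dv = exp(w) dw).
An antiderivative is F(w) = (w**3 - 3*w**2 + 6*w - 6)*exp(w).
Then F(2) - F(0) = (2*exp(2)) - (-6) = 6 + 2*exp(2).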